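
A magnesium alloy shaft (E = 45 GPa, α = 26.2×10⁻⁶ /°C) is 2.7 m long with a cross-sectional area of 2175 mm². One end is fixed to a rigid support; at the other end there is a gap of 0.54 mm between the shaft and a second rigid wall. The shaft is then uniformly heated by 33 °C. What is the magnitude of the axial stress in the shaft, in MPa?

Unrestrained expansion: δ_free = αΔT L = 26.2×10⁻⁶ × 33 × 2700 = 2.334 mm.
This exceeds the 0.54 mm gap, so the wall pushes back. The portion of expansion that must be recovered elastically is δ_free − gap = 2.334 − 0.54 = 1.794 mm.
So σ = E(δ_free − g)/L = 45×10³ × 1.794/2700 = 29.91 MPa.

σ ≈ 29.9 MPa (compressive)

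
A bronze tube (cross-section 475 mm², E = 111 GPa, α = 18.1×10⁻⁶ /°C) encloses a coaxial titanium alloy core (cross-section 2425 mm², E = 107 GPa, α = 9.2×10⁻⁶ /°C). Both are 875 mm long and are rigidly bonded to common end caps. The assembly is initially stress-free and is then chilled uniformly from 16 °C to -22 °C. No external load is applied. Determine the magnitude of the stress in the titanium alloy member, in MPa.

σ ≈ 6.11 MPa (compressive)

Equilibrium of a rigid end plate with no external load gives equal and opposite internal forces ±P in the two members. Since α_{bronze} > α_{titanium alloy}, cooling drives the bronze into tension and the titanium alloy into compression.
Equating the net (thermal + elastic) strains gives |α₁ − α₂|·ΔT = P·[1/(A₁E₁) + 1/(A₂E₂)].
|α₁ − α₂|·ΔT = 8.9×10⁻⁶ × 38 = 0.0003382.
1/(A₁E₁) + 1/(A₂E₂) = 1/(475×111×10³) + 1/(2425×107×10³) = 2.282×10⁻⁸ N⁻¹.
P = 0.0003382 / 2.282×10⁻⁸ = 14820 N = 14.82 kN.
σ_{titanium alloy} = P/A₂ = 14820/2425 = 6.111 MPa, compressive.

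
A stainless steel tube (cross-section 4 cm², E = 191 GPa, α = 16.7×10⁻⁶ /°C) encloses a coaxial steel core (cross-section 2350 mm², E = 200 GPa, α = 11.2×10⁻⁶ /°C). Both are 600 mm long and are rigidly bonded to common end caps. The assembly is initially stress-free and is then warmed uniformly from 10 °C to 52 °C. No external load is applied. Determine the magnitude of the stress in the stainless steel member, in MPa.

σ ≈ 38 MPa (compressive)

Both members must finish at the same length. With the larger α, the stainless steel tends to over-expand; the plates restrain it, putting the stainless steel in compression and the steel in tension. With no external load the two internal forces are equal and opposite, magnitude P.
Equating the net (thermal + elastic) strains gives |α₁ − α₂|·ΔT = P·[1/(A₁E₁) + 1/(A₂E₂)].
|α₁ − α₂|·ΔT = 5.5×10⁻⁶ × 42 = 0.000231.
1/(A₁E₁) + 1/(A₂E₂) = 1/(400×191×10³) + 1/(2350×200×10³) = 1.522×10⁻⁸ N⁻¹.
P = 0.000231 / 1.522×10⁻⁸ = 15180 N = 15.18 kN.
σ_{stainless steel} = P/A₁ = 15180/400 = 37.95 MPa, compressive.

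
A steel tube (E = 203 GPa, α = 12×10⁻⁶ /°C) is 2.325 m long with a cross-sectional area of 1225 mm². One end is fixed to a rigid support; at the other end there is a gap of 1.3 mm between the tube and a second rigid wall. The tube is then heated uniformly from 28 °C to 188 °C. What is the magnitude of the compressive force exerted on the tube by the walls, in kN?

If the wall were absent the tube would grow by αΔT L = 12×10⁻⁶ × 160 × 2325 = 4.464 mm.
The gap closes (δ_free > 1.3 mm) and the wall then resists a further 4.464 − 1.3 = 3.164 mm of expansion.
Compatibility: PL/(AE) = 3.164 mm, so σ = P/A = E × (3.164/2325) = 276.3 MPa.
P = σA = 276.3 × 1225 = 338.4 kN.

P ≈ 338 kN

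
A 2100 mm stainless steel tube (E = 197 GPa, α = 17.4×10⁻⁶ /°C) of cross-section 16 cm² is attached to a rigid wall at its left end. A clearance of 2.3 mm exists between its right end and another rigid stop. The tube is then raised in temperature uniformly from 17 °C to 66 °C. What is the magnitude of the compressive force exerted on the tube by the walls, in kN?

P ≈ 0 kN

Free thermal elongation = αΔT L = 17.4×10⁻⁶ × 49 × 2100 = 1.79 mm.
This is smaller than the 2.3 mm clearance, so the tube expands freely without reaching the stop — the stress is zero.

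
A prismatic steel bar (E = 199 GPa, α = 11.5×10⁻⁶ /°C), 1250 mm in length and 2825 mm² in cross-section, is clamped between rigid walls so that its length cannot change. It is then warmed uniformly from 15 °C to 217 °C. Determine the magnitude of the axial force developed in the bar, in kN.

P ≈ 1310 kN (compressive)

With zero net strain, σ = E·αΔT = 199 GPa × 11.5×10⁻⁶ × 202 = 462.3 MPa.
Axial force P = σA = 462.3 × 2825 = 1.306×10⁶ N = 1306 kN, compressive.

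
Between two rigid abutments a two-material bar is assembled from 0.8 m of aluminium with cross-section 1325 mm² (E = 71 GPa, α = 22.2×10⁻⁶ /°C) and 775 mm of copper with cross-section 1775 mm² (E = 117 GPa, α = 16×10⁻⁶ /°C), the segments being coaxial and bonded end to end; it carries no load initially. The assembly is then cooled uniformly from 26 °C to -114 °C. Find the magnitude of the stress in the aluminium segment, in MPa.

With the walls removed the bar would change length by δ_free = Σ αᵢΔT Lᵢ = 22.2×10⁻⁶×140×800 + 16×10⁻⁶×140×775 = 4.222 mm.
Since the ends are fixed, an axial force P builds up, equal in every segment, with P · Σ Lᵢ/(AᵢEᵢ) = δ_free.
Σ Lᵢ/(AᵢEᵢ) = 800/(1325×71×10³) + 775/(1775×117×10³) = 1.224×10⁻⁵ mm/N.
So P = 4.222 / 1.224×10⁻⁵ = 345.1 kN, tensile.
σ_{aluminium} = P / A = 345100 / 1325 = 260.4 MPa.

σ ≈ 260 MPa (tensile)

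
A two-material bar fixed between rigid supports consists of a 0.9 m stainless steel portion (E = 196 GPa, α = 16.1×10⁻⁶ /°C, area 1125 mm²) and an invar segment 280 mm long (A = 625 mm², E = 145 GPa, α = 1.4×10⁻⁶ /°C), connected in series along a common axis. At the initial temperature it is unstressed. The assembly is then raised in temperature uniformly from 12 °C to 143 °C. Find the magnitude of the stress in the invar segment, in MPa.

σ ≈ 435 MPa (compressive)

With the walls removed the bar would change length by δ_free = Σ αᵢΔT Lᵢ = 16.1×10⁻⁶×131×900 + 1.4×10⁻⁶×131×280 = 1.95 mm.
Since the ends are fixed, an axial force P builds up, equal in every segment, with P · Σ Lᵢ/(AᵢEᵢ) = δ_free.
Σ Lᵢ/(AᵢEᵢ) = 900/(1125×196×10³) + 280/(625×145×10³) = 7.171×10⁻⁶ mm/N.
P = 1.95 / 7.171×10⁻⁶ = 271900 N = 271.9 kN, compressive.
σ_{invar} = P / A = 271900 / 625 = 435 MPa.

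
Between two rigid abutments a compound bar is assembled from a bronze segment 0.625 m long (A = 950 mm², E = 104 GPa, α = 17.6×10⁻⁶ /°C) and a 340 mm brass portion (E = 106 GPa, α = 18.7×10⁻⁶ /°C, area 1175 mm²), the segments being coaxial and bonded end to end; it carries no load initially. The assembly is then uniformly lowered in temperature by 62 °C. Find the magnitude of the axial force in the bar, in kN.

P ≈ 119 kN (tensile)

Free thermal contraction of the whole bar: Σ αᵢΔT Lᵢ = 17.6×10⁻⁶×62×625 + 18.7×10⁻⁶×62×340 = 1.076 mm.
The walls prevent any net length change, so an axial force P (same in every segment) develops. Compatibility: P · Σ Lᵢ/(AᵢEᵢ) = δ_free.
The series flexibility is Σ Lᵢ/(AᵢEᵢ) = 625/(950×104×10³) + 340/(1175×106×10³) = 9.056×10⁻⁶ mm/N.
So P = 1.076 / 9.056×10⁻⁶ = 118.8 kN, tensile.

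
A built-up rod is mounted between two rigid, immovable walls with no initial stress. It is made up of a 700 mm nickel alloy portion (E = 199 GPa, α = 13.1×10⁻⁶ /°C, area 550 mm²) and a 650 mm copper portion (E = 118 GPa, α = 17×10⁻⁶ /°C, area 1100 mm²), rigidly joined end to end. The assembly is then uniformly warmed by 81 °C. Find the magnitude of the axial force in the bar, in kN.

Free thermal expansion of the whole bar: Σ αᵢΔT Lᵢ = 13.1×10⁻⁶×81×700 + 17×10⁻⁶×81×650 = 1.638 mm.
The rigid supports impose zero overall length change; the single axial force P common to all segments must satisfy P Σ Lᵢ/(AᵢEᵢ) = δ_free.
The series flexibility is Σ Lᵢ/(AᵢEᵢ) = 700/(550×199×10³) + 650/(1100×118×10³) = 1.14×10⁻⁵ mm/N.
P = 1.638 / 1.14×10⁻⁵ = 143600 N = 143.6 kN, compressive.

P ≈ 144 kN (compressive)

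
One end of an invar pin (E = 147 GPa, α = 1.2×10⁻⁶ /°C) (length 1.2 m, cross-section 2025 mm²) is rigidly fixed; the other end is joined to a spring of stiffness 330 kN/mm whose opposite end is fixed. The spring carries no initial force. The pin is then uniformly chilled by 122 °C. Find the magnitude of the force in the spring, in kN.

Free thermal contraction: δ_free = αΔT L = 1.2×10⁻⁶ × 122 × 1200 = 0.1757 mm.
With a force P in the spring, the elastic change of the pin is PL/(AE) and that of the spring is P/k; compatibility requires their sum to equal δ_free.
P [ L/(AE) + 1/k ] = δ_free → P [ 1200/(2025×147×10³) + 1/(330×10³) ] = 0.1757.
P = 0.1757 / 7.062×10⁻⁶ = 24880 N.

P ≈ 24.9 kN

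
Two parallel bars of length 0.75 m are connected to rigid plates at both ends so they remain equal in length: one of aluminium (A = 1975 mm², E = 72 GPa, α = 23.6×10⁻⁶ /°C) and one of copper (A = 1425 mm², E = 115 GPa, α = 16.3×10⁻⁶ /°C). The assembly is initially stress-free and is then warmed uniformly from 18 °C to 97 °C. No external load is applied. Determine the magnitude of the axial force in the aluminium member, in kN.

P ≈ 43.9 kN (compressive in the aluminium)

The aluminium has the larger α, so on heating it would change length more than the copper if both were free. The rigid plates force a common final length, so the aluminium is put into compression and the copper into tension, with equal and opposite forces P (no external load).
Setting the final lengths equal and cancelling L: (α₁ − α₂)ΔT = P/(A₁E₁) + P/(A₂E₂).
|α₁ − α₂|·ΔT = 7.3×10⁻⁶ × 79 = 0.0005767.
1/(A₁E₁) + 1/(A₂E₂) = 1/(1975×72×10³) + 1/(1425×115×10³) = 1.313×10⁻⁸ N⁻¹.
So P = 0.0005767 / 1.313×10⁻⁸ = 43.91 kN.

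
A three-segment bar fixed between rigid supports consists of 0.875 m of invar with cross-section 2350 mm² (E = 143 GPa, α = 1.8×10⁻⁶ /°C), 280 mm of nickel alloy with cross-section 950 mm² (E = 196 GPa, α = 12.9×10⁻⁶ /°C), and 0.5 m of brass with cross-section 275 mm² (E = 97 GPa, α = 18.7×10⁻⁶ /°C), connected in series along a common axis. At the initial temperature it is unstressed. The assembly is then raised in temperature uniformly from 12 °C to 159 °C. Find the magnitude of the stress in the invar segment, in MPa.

Free thermal expansion of the whole bar: Σ αᵢΔT Lᵢ = 1.8×10⁻⁶×147×875 + 12.9×10⁻⁶×147×280 + 18.7×10⁻⁶×147×500 = 2.137 mm.
Since the ends are fixed, an axial force P builds up, equal in every segment, with P · Σ Lᵢ/(AᵢEᵢ) = δ_free.
Σ Lᵢ/(AᵢEᵢ) = 875/(2350×143×10³) + 280/(950×196×10³) + 500/(275×97×10³) = 2.285×10⁻⁵ mm/N.
Hence P = δ_free / Σ(L/AE) = 2.137/2.285×10⁻⁵ = 93.51 kN (compressive).
σ_{invar} = P / A = 93510 / 2350 = 39.79 MPa.

σ ≈ 39.8 MPa (compressive)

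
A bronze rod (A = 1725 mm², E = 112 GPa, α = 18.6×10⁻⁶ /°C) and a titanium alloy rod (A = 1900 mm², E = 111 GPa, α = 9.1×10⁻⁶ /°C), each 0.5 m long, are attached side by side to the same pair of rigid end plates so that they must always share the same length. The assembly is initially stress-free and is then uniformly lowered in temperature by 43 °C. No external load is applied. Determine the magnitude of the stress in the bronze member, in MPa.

Both members must finish at the same length. With the larger α, the bronze tends to over-contract; the plates restrain it, putting the bronze in tension and the titanium alloy in compression. With no external load the two internal forces are equal and opposite, magnitude P.
Compatibility of the two members (thermal + elastic change equal): (α₁ − α₂)ΔT = P·[1/(A₁E₁) + 1/(A₂E₂)].
|α₁ − α₂|·ΔT = 9.5×10⁻⁶ × 43 = 0.0004085.
1/(A₁E₁) + 1/(A₂E₂) = 1/(1725×112×10³) + 1/(1900×111×10³) = 9.918×10⁻⁹ N⁻¹.
P = 0.0004085 / 9.918×10⁻⁹ = 41190 N = 41.19 kN.
σ_{bronze} = P/A₁ = 41190/1725 = 23.88 MPa, tensile.

σ ≈ 23.9 MPa (tensile)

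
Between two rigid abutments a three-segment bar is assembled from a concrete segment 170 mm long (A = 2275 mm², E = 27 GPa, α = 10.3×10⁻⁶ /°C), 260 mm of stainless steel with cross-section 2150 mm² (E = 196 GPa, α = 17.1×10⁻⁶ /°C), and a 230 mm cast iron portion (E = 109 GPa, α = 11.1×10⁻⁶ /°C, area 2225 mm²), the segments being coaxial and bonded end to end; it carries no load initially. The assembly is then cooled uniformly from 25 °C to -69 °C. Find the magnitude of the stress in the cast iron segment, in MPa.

With the walls removed the bar would change length by δ_free = Σ αᵢΔT Lᵢ = 10.3×10⁻⁶×94×170 + 17.1×10⁻⁶×94×260 + 11.1×10⁻⁶×94×230 = 0.8225 mm.
Since the ends are fixed, an axial force P builds up, equal in every segment, with P · Σ Lᵢ/(AᵢEᵢ) = δ_free.
Σ Lᵢ/(AᵢEᵢ) = 170/(2275×27×10³) + 260/(2150×196×10³) + 230/(2225×109×10³) = 4.333×10⁻⁶ mm/N.
So P = 0.8225 / 4.333×10⁻⁶ = 189.8 kN, tensile.
σ_{cast iron} = P / A = 189800 / 2225 = 85.31 MPa.

σ ≈ 85.3 MPa (tensile)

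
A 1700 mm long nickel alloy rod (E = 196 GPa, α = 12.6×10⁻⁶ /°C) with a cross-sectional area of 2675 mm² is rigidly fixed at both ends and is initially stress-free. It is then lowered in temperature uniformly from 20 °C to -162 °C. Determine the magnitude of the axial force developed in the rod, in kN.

P ≈ 1200 kN (tensile)

With zero net strain, σ = E·αΔT = 196 GPa × 12.6×10⁻⁶ × 182 = 449.5 MPa.
Axial force P = σA = 449.5 × 2675 = 1.202×10⁶ N = 1202 kN, tensile.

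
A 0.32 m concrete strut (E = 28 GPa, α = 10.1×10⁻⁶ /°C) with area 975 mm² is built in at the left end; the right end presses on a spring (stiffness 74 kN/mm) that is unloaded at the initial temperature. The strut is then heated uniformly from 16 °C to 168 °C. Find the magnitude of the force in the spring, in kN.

If the spring were absent the strut would lengthen by αΔT L = 10.1×10⁻⁶ × 152 × 320 = 0.4913 mm.
Let P be the compressive force at the spring. The strut shortens elastically by PL/(AE) and the spring compresses by P/k; together these equal δ_free.
So P = δ_free / [L/(AE) + 1/k] = 0.4913 / [ 320/(975×28×10³) + 1/(74×10³) ].
P = 0.4913 / 2.524×10⁻⁵ = 19470 N.

P ≈ 19.5 kN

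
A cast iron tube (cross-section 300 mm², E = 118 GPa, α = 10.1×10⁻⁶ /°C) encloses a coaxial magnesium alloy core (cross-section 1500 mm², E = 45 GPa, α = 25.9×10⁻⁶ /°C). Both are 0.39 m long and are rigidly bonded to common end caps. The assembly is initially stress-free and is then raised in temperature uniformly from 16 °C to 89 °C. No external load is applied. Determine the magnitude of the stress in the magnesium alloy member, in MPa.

σ ≈ 17.9 MPa (compressive)

Equilibrium of a rigid end plate with no external load gives equal and opposite internal forces ±P in the two members. Since α_{magnesium alloy} > α_{cast iron}, heating drives the magnesium alloy into compression and the cast iron into tension.
Equating the net (thermal + elastic) strains gives |α₁ − α₂|·ΔT = P·[1/(A₁E₁) + 1/(A₂E₂)].
|α₁ − α₂|·ΔT = 15.8×10⁻⁶ × 73 = 0.001153.
1/(A₁E₁) + 1/(A₂E₂) = 1/(300×118×10³) + 1/(1500×45×10³) = 4.306×10⁻⁸ N⁻¹.
So P = 0.001153 / 4.306×10⁻⁸ = 26.78 kN.
σ_{magnesium alloy} = P/A₂ = 26780/1500 = 17.86 MPa, compressive.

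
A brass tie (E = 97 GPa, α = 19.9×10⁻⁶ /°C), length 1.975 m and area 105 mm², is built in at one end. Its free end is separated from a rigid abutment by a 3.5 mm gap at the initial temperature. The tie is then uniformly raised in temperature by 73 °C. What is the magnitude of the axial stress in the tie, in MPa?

If the wall were absent the tie would grow by αΔT L = 19.9×10⁻⁶ × 73 × 1975 = 2.869 mm.
Since δ_free = 2.87 mm is less than the 3.5 mm gap, the tie never touches the wall. No axial force develops.

σ ≈ 0 MPa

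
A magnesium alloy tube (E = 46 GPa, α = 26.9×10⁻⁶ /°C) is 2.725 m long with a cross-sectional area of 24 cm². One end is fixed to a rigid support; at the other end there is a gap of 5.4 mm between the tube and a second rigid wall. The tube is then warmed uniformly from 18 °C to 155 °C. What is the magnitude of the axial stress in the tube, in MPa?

If the wall were absent the tube would grow by αΔT L = 26.9×10⁻⁶ × 137 × 2725 = 10.04 mm.
This exceeds the 5.4 mm gap, so the wall pushes back. The portion of expansion that must be recovered elastically is δ_free − gap = 10.04 − 5.4 = 4.642 mm.
So σ = E(δ_free − g)/L = 46×10³ × 4.642/2725 = 78.37 MPa.

σ ≈ 78.4 MPa (compressive)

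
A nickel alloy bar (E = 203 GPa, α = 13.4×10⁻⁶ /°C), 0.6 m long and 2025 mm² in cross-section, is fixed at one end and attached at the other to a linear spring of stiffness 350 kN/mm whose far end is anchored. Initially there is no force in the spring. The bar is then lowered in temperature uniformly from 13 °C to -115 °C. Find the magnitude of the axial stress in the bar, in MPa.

If the spring were absent the bar would shorten by αΔT L = 13.4×10⁻⁶ × 128 × 600 = 1.029 mm.
Let P be the tensile force in the spring. The bar extends elastically by PL/(AE) and the spring stretches by P/k; together these equal δ_free.
So P = δ_free / [L/(AE) + 1/k] = 1.029 / [ 600/(2025×203×10³) + 1/(350×10³) ].
P = 1.029 / 4.317×10⁻⁶ = 238400 N.
σ = P/A = 238400/2025 = 117.7 MPa.

σ ≈ 118 MPa (tensile)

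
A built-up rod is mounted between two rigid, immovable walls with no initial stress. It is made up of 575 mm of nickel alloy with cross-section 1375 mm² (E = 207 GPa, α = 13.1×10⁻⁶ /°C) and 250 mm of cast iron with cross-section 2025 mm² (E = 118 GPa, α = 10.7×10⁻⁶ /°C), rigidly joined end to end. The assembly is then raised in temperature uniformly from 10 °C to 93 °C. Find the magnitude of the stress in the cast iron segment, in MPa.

σ ≈ 136 MPa (compressive)

If the supports were absent, the total length change would be Σ αᵢΔT Lᵢ = 13.1×10⁻⁶×83×575 + 10.7×10⁻⁶×83×250 = 0.8472 mm.
The rigid supports impose zero overall length change; the single axial force P common to all segments must satisfy P Σ Lᵢ/(AᵢEᵢ) = δ_free.
The series flexibility is Σ Lᵢ/(AᵢEᵢ) = 575/(1375×207×10³) + 250/(2025×118×10³) = 3.066×10⁻⁶ mm/N.
Hence P = δ_free / Σ(L/AE) = 0.8472/3.066×10⁻⁶ = 276.3 kN (compressive).
σ_{cast iron} = P / A = 276300 / 2025 = 136.4 MPa.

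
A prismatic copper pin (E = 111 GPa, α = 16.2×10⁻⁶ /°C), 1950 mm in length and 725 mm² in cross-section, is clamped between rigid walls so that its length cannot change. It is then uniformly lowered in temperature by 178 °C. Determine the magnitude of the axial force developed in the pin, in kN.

With zero net strain, σ = E·αΔT = 111 GPa × 16.2×10⁻⁶ × 178 = 320.1 MPa.
Then P = σA = 320.1 × 725 mm² = 232.1 kN, tensile.

P ≈ 232 kN (tensile)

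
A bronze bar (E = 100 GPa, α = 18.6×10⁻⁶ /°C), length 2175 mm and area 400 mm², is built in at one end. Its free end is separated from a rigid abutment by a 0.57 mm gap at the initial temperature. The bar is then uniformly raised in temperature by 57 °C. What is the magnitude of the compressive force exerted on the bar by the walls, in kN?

P ≈ 31.9 kN

If the wall were absent the bar would grow by αΔT L = 18.6×10⁻⁶ × 57 × 2175 = 2.306 mm.
After closing the 0.57 mm clearance, 2.306 − 0.57 = 1.736 mm of expansion remains to be suppressed by the wall.
So σ = E(δ_free − g)/L = 100×10³ × 1.736/2175 = 79.81 MPa.
Force on the wall = σA = 79.81 × 400 mm² = 31.93 kN.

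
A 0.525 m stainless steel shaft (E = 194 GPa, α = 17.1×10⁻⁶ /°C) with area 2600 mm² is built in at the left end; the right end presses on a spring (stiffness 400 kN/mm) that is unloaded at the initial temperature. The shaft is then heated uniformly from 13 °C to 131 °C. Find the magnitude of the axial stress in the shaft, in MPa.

σ ≈ 115 MPa (compressive)

The unrestrained thermal change is αΔT L = 17.1×10⁻⁶ × 118 × 525 = 1.059 mm.
With a force P in the spring, the elastic change of the shaft is PL/(AE) and that of the spring is P/k; compatibility requires their sum to equal δ_free.
So P = δ_free / [L/(AE) + 1/k] = 1.059 / [ 525/(2600×194×10³) + 1/(400×10³) ].
P = 1.059 / 3.541×10⁻⁶ = 299200 N.
σ = P/A = 299200/2600 = 115.1 MPa.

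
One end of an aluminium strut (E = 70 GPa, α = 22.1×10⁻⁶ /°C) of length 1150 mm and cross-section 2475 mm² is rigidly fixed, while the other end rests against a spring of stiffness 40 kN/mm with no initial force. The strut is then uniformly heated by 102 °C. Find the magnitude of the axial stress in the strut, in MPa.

The unrestrained thermal change is αΔT L = 22.1×10⁻⁶ × 102 × 1150 = 2.592 mm.
With a force P in the spring, the elastic change of the strut is PL/(AE) and that of the spring is P/k; compatibility requires their sum to equal δ_free.
P [ L/(AE) + 1/k ] = δ_free → P [ 1150/(2475×70×10³) + 1/(40×10³) ] = 2.592.
P = 2.592 / 3.164×10⁻⁵ = 81940 N.
σ = P/A = 81940/2475 = 33.11 MPa.

σ ≈ 33.1 MPa (compressive)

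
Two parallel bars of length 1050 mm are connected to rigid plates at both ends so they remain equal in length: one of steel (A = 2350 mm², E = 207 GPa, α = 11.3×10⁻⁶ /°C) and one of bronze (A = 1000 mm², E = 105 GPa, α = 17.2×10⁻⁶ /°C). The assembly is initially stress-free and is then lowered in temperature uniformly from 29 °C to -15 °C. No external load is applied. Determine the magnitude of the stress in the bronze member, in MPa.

σ ≈ 22.4 MPa (tensile)

Both members must finish at the same length. With the larger α, the bronze tends to over-contract; the plates restrain it, putting the bronze in tension and the steel in compression. With no external load the two internal forces are equal and opposite, magnitude P.
Setting the final lengths equal and cancelling L: (α₁ − α₂)ΔT = P/(A₁E₁) + P/(A₂E₂).
|α₁ − α₂|·ΔT = 5.9×10⁻⁶ × 44 = 0.0002596.
1/(A₁E₁) + 1/(A₂E₂) = 1/(2350×207×10³) + 1/(1000×105×10³) = 1.158×10⁻⁸ N⁻¹.
So P = 0.0002596 / 1.158×10⁻⁸ = 22.42 kN.
σ_{bronze} = P/A₂ = 22420/1000 = 22.42 MPa, tensile.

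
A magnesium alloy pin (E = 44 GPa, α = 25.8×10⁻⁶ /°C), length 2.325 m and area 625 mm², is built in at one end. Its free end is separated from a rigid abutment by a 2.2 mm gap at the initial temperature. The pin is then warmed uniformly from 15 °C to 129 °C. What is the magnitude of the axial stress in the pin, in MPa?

Free thermal elongation = αΔT L = 25.8×10⁻⁶ × 114 × 2325 = 6.838 mm.
After closing the 2.2 mm clearance, 6.838 − 2.2 = 4.638 mm of expansion remains to be suppressed by the wall.
So σ = E(δ_free − g)/L = 44×10³ × 4.638/2325 = 87.78 MPa.

σ ≈ 87.8 MPa (compressive)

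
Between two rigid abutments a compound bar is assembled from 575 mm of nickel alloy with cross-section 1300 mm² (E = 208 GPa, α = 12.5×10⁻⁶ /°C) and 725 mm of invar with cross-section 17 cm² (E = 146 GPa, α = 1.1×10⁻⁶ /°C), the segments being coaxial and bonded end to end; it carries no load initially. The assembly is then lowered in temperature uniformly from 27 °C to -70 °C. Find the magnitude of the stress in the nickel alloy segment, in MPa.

Free thermal contraction of the whole bar: Σ αᵢΔT Lᵢ = 12.5×10⁻⁶×97×575 + 1.1×10⁻⁶×97×725 = 0.7745 mm.
Since the ends are fixed, an axial force P builds up, equal in every segment, with P · Σ Lᵢ/(AᵢEᵢ) = δ_free.
The series flexibility is Σ Lᵢ/(AᵢEᵢ) = 575/(1300×208×10³) + 725/(1700×146×10³) = 5.048×10⁻⁶ mm/N.
Hence P = δ_free / Σ(L/AE) = 0.7745/5.048×10⁻⁶ = 153.5 kN (tensile).
σ_{nickel alloy} = P / A = 153500 / 1300 = 118 MPa.

σ ≈ 118 MPa (tensile)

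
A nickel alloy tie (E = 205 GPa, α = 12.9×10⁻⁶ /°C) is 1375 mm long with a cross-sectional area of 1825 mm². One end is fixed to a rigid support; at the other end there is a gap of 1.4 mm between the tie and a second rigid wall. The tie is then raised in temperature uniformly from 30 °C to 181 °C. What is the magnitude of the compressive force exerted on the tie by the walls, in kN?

P ≈ 348 kN

Free thermal elongation = αΔT L = 12.9×10⁻⁶ × 151 × 1375 = 2.678 mm.
The gap closes (δ_free > 1.4 mm) and the wall then resists a further 2.678 − 1.4 = 1.278 mm of expansion.
That suppressed elongation corresponds to σ = E·Δ/L = 205×10³ × 1.278/1375 = 190.6 MPa.
P = σA = 190.6 × 1825 = 347.8 kN.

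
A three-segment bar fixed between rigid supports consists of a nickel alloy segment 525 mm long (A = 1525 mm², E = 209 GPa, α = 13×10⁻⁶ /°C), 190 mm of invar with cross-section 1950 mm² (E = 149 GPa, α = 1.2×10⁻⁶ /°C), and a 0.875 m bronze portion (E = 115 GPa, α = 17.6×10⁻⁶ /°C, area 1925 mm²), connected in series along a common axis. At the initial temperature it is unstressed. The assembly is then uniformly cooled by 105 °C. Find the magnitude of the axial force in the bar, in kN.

P ≈ 377 kN (tensile)

If the supports were absent, the total length change would be Σ αᵢΔT Lᵢ = 13×10⁻⁶×105×525 + 1.2×10⁻⁶×105×190 + 17.6×10⁻⁶×105×875 = 2.358 mm.
Since the ends are fixed, an axial force P builds up, equal in every segment, with P · Σ Lᵢ/(AᵢEᵢ) = δ_free.
The series flexibility is Σ Lᵢ/(AᵢEᵢ) = 525/(1525×209×10³) + 190/(1950×149×10³) + 875/(1925×115×10³) = 6.254×10⁻⁶ mm/N.
So P = 2.358 / 6.254×10⁻⁶ = 377 kN, tensile.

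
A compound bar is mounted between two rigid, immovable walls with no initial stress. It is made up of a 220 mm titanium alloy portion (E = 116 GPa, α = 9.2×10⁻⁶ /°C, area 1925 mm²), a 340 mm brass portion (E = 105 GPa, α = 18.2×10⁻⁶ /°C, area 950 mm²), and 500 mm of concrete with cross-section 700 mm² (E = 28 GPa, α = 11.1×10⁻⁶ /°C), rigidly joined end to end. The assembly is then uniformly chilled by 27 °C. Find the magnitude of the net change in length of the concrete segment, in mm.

|ΔL| ≈ 0.167 mm

With the walls removed the bar would change length by δ_free = Σ αᵢΔT Lᵢ = 9.2×10⁻⁶×27×220 + 18.2×10⁻⁶×27×340 + 11.1×10⁻⁶×27×500 = 0.3716 mm.
Since the ends are fixed, an axial force P builds up, equal in every segment, with P · Σ Lᵢ/(AᵢEᵢ) = δ_free.
Σ Lᵢ/(AᵢEᵢ) = 220/(1925×116×10³) + 340/(950×105×10³) + 500/(700×28×10³) = 2.99×10⁻⁵ mm/N.
P = 0.3716 / 2.99×10⁻⁵ = 12430 N = 12.43 kN, tensile.
For the concrete segment, free thermal change = 11.1×10⁻⁶×27×500 = 0.1498 mm and elastic change from P = 12430×500/(700×28×10³) = 0.317 mm; these oppose, so the net change is 0.167 mm (segment lengthens).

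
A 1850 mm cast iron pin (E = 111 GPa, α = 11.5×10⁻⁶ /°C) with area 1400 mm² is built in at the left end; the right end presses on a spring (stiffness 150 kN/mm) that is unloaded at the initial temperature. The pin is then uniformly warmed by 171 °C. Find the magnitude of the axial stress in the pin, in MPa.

σ ≈ 140 MPa (compressive)

The unrestrained thermal change is αΔT L = 11.5×10⁻⁶ × 171 × 1850 = 3.638 mm.
With a force P in the spring, the elastic change of the pin is PL/(AE) and that of the spring is P/k; compatibility requires their sum to equal δ_free.
So P = δ_free / [L/(AE) + 1/k] = 3.638 / [ 1850/(1400×111×10³) + 1/(150×10³) ].
P = 3.638 / 1.857×10⁻⁵ = 195900 N.
σ = P/A = 195900/1400 = 139.9 MPa.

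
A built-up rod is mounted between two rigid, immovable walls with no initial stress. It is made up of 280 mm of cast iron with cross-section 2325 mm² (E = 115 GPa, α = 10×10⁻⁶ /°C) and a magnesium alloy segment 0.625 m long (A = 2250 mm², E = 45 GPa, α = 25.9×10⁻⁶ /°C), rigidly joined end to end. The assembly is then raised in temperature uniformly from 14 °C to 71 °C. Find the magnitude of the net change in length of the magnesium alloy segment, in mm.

|ΔL| ≈ 0.00262 mm

If the supports were absent, the total length change would be Σ αᵢΔT Lᵢ = 10×10⁻⁶×57×280 + 25.9×10⁻⁶×57×625 = 1.082 mm.
Since the ends are fixed, an axial force P builds up, equal in every segment, with P · Σ Lᵢ/(AᵢEᵢ) = δ_free.
The series flexibility is Σ Lᵢ/(AᵢEᵢ) = 280/(2325×115×10³) + 625/(2250×45×10³) = 7.22×10⁻⁶ mm/N.
So P = 1.082 / 7.22×10⁻⁶ = 149.9 kN, compressive.
For the magnesium alloy segment, free thermal change = 25.9×10⁻⁶×57×625 = 0.9227 mm and elastic change from P = 149900×625/(2250×45×10³) = 0.9253 mm; these oppose, so the net change is 0.00262 mm (segment shortens).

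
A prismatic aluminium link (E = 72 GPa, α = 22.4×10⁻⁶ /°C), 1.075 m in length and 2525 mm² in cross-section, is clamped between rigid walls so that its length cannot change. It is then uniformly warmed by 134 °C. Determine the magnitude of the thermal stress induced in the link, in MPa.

Because both ends are immovable the net strain is zero, and the suppressed thermal strain is αΔT = 22.4×10⁻⁶ × 134 = 3001.6×10⁻⁶.
Hence σ = E·αΔT = 72×10³ × 3001.6×10⁻⁶ = 216.1 MPa, compressive.

σ ≈ 216 MPa (compressive)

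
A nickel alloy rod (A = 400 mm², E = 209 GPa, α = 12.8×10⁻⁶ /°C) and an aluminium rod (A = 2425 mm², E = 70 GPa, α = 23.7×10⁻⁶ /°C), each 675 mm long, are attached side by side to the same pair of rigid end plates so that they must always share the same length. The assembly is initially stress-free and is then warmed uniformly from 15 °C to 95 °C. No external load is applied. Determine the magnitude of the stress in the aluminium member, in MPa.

Equilibrium of a rigid end plate with no external load gives equal and opposite internal forces ±P in the two members. Since α_{aluminium} > α_{nickel alloy}, heating drives the aluminium into compression and the nickel alloy into tension.
Compatibility of the two members (thermal + elastic change equal): (α₁ − α₂)ΔT = P·[1/(A₁E₁) + 1/(A₂E₂)].
|α₁ − α₂|·ΔT = 10.9×10⁻⁶ × 80 = 0.000872.
1/(A₁E₁) + 1/(A₂E₂) = 1/(400×209×10³) + 1/(2425×70×10³) = 1.785×10⁻⁸ N⁻¹.
So P = 0.000872 / 1.785×10⁻⁸ = 48.84 kN.
σ_{aluminium} = P/A₂ = 48840/2425 = 20.14 MPa, compressive.

σ ≈ 20.1 MPa (compressive)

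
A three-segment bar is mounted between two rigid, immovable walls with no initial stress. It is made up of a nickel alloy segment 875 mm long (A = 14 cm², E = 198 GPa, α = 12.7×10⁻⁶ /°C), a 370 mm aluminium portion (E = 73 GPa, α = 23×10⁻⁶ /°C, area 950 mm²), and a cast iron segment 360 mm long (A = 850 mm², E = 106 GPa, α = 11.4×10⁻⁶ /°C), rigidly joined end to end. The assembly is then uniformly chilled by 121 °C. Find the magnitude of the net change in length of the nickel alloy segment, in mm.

|ΔL| ≈ 0.619 mm

With the walls removed the bar would change length by δ_free = Σ αᵢΔT Lᵢ = 12.7×10⁻⁶×121×875 + 23×10⁻⁶×121×370 + 11.4×10⁻⁶×121×360 = 2.871 mm.
The rigid supports impose zero overall length change; the single axial force P common to all segments must satisfy P Σ Lᵢ/(AᵢEᵢ) = δ_free.
The series flexibility is Σ Lᵢ/(AᵢEᵢ) = 875/(1400×198×10³) + 370/(950×73×10³) + 360/(850×106×10³) = 1.249×10⁻⁵ mm/N.
Hence P = δ_free / Σ(L/AE) = 2.871/1.249×10⁻⁵ = 229.9 kN (tensile).
For the nickel alloy segment, free thermal change = 12.7×10⁻⁶×121×875 = 1.345 mm and elastic change from P = 229900×875/(1400×198×10³) = 0.7257 mm; these oppose, so the net change is 0.619 mm (segment shortens).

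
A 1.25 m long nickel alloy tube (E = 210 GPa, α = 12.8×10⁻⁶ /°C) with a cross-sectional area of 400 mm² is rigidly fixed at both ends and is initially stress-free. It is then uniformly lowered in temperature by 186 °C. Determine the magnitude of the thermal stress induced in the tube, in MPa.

With length fixed, the mechanical strain must cancel the thermal strain αΔT = 12.8×10⁻⁶ × 186 = 2380.8×10⁻⁶.
Hence σ = E·αΔT = 210×10³ × 2380.8×10⁻⁶ = 500 MPa, tensile.

σ ≈ 500 MPa (tensile)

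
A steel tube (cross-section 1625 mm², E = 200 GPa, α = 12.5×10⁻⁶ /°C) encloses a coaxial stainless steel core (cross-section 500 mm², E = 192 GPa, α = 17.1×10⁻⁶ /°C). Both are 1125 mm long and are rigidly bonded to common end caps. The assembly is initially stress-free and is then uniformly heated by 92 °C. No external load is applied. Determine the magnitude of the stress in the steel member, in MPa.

Both members must finish at the same length. With the larger α, the stainless steel tends to over-expand; the plates restrain it, putting the stainless steel in compression and the steel in tension. With no external load the two internal forces are equal and opposite, magnitude P.
Compatibility of the two members (thermal + elastic change equal): (α₁ − α₂)ΔT = P·[1/(A₁E₁) + 1/(A₂E₂)].
|α₁ − α₂|·ΔT = 4.6×10⁻⁶ × 92 = 0.0004232.
1/(A₁E₁) + 1/(A₂E₂) = 1/(1625×200×10³) + 1/(500×192×10³) = 1.349×10⁻⁸ N⁻¹.
So P = 0.0004232 / 1.349×10⁻⁸ = 31.36 kN.
σ_{steel} = P/A₁ = 31360/1625 = 19.3 MPa, tensile.

σ ≈ 19.3 MPa (tensile)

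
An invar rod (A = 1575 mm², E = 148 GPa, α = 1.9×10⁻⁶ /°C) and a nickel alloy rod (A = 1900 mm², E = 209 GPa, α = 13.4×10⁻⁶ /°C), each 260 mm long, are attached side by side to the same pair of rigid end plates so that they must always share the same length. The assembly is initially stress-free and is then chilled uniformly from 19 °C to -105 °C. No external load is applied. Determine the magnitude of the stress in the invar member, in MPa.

Both members must finish at the same length. With the larger α, the nickel alloy tends to over-contract; the plates restrain it, putting the nickel alloy in tension and the invar in compression. With no external load the two internal forces are equal and opposite, magnitude P.
Compatibility of the two members (thermal + elastic change equal): (α₁ − α₂)ΔT = P·[1/(A₁E₁) + 1/(A₂E₂)].
|α₁ − α₂|·ΔT = 11.5×10⁻⁶ × 124 = 0.001426.
1/(A₁E₁) + 1/(A₂E₂) = 1/(1575×148×10³) + 1/(1900×209×10³) = 6.808×10⁻⁹ N⁻¹.
So P = 0.001426 / 6.808×10⁻⁹ = 209.5 kN.
σ_{invar} = P/A₁ = 209500/1575 = 133 MPa, compressive.

σ ≈ 133 MPa (compressive)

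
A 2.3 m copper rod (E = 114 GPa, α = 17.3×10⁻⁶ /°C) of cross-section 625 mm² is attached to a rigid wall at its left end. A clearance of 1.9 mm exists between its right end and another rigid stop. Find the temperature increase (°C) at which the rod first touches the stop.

The gap closes when αΔT L = 1.9 mm, since the rod is still unstressed at that instant.
So ΔT = g/(αL) = 1.9/(17.3×10⁻⁶ × 2300) = 47.75 °C.

ΔT ≈ 47.8 °C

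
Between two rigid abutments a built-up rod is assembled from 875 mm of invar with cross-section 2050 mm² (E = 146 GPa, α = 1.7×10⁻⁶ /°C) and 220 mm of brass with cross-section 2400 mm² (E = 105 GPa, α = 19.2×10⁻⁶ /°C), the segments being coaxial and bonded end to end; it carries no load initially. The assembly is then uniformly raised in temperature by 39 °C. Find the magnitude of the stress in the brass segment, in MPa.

σ ≈ 24.4 MPa (compressive)

With the walls removed the bar would change length by δ_free = Σ αᵢΔT Lᵢ = 1.7×10⁻⁶×39×875 + 19.2×10⁻⁶×39×220 = 0.2227 mm.
The walls prevent any net length change, so an axial force P (same in every segment) develops. Compatibility: P · Σ Lᵢ/(AᵢEᵢ) = δ_free.
Σ Lᵢ/(AᵢEᵢ) = 875/(2050×146×10³) + 220/(2400×105×10³) = 3.797×10⁻⁶ mm/N.
Hence P = δ_free / Σ(L/AE) = 0.2227/3.797×10⁻⁶ = 58.67 kN (compressive).
σ_{brass} = P / A = 58670 / 2400 = 24.45 MPa.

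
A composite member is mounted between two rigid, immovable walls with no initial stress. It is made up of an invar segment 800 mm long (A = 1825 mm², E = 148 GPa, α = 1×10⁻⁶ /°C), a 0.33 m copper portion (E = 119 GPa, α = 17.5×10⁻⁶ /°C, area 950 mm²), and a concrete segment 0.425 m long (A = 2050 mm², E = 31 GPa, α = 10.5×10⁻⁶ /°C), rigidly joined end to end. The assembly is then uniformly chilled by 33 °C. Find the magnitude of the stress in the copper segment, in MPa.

With the walls removed the bar would change length by δ_free = Σ αᵢΔT Lᵢ = 1×10⁻⁶×33×800 + 17.5×10⁻⁶×33×330 + 10.5×10⁻⁶×33×425 = 0.3642 mm.
The walls prevent any net length change, so an axial force P (same in every segment) develops. Compatibility: P · Σ Lᵢ/(AᵢEᵢ) = δ_free.
The series flexibility is Σ Lᵢ/(AᵢEᵢ) = 800/(1825×148×10³) + 330/(950×119×10³) + 425/(2050×31×10³) = 1.257×10⁻⁵ mm/N.
P = 0.3642 / 1.257×10⁻⁵ = 28980 N = 28.98 kN, tensile.
σ_{copper} = P / A = 28980 / 950 = 30.51 MPa.

σ ≈ 30.5 MPa (tensile)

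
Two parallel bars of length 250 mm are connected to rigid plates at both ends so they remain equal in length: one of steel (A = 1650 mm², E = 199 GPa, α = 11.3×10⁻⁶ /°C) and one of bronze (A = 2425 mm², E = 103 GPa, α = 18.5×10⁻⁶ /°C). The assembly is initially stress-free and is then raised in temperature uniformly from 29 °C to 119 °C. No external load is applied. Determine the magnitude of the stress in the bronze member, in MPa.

The bronze has the larger α, so on heating it would change length more than the steel if both were free. The rigid plates force a common final length, so the bronze is put into compression and the steel into tension, with equal and opposite forces P (no external load).
Setting the final lengths equal and cancelling L: (α₁ − α₂)ΔT = P/(A₁E₁) + P/(A₂E₂).
|α₁ − α₂|·ΔT = 7.2×10⁻⁶ × 90 = 0.000648.
1/(A₁E₁) + 1/(A₂E₂) = 1/(1650×199×10³) + 1/(2425×103×10³) = 7.049×10⁻⁹ N⁻¹.
So P = 0.000648 / 7.049×10⁻⁹ = 91.93 kN.
σ_{bronze} = P/A₂ = 91930/2425 = 37.91 MPa, compressive.

σ ≈ 37.9 MPa (compressive)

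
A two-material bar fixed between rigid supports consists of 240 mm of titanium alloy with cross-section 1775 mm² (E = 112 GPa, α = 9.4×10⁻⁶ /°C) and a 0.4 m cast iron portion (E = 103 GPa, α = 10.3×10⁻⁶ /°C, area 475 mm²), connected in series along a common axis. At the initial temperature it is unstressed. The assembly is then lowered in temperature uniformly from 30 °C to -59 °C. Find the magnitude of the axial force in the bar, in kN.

With the walls removed the bar would change length by δ_free = Σ αᵢΔT Lᵢ = 9.4×10⁻⁶×89×240 + 10.3×10⁻⁶×89×400 = 0.5675 mm.
The walls prevent any net length change, so an axial force P (same in every segment) develops. Compatibility: P · Σ Lᵢ/(AᵢEᵢ) = δ_free.
Σ Lᵢ/(AᵢEᵢ) = 240/(1775×112×10³) + 400/(475×103×10³) = 9.383×10⁻⁶ mm/N.
So P = 0.5675 / 9.383×10⁻⁶ = 60.48 kN, tensile.

P ≈ 60.5 kN (tensile)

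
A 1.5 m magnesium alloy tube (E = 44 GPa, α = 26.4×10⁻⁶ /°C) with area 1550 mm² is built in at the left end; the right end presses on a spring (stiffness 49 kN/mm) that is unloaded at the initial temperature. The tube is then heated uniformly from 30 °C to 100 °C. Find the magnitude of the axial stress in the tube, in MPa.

Free thermal expansion: δ_free = αΔT L = 26.4×10⁻⁶ × 70 × 1500 = 2.772 mm.
Let P be the compressive force at the spring. The tube shortens elastically by PL/(AE) and the spring compresses by P/k; together these equal δ_free.
P [ L/(AE) + 1/k ] = δ_free → P [ 1500/(1550×44×10³) + 1/(49×10³) ] = 2.772.
P = 2.772 / 4.24×10⁻⁵ = 65370 N.
σ = P/A = 65370/1550 = 42.18 MPa.

σ ≈ 42.2 MPa (compressive)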